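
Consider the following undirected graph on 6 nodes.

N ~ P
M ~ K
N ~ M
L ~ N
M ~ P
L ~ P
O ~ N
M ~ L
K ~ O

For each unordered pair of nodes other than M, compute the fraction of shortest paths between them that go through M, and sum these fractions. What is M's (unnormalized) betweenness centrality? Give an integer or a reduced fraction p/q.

5/2

Pairs whose geodesics pass through M — K–P: 1; K–L: 1; K–N: 1/2.
All other pairs contribute 0.
Summing the contributions gives betweenness(M) = 5/2.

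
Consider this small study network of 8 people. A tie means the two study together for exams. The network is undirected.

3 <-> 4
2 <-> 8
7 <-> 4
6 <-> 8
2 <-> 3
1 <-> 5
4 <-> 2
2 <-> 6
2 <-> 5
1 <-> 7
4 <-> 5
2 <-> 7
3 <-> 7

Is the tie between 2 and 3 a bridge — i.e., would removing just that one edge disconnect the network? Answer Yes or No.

Even without that edge, 2 still reaches 3 via 2 – 7 – 3, so the network stays connected. Not a bridge.

No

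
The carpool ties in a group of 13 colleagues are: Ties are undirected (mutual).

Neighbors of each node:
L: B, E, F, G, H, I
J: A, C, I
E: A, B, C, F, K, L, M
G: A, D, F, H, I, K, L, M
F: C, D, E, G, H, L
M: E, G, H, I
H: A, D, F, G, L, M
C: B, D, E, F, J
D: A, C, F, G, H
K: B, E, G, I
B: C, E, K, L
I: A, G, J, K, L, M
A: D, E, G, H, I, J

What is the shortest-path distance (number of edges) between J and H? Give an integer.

One shortest route is J – A – H, which uses 2 edges, and J and H are not directly tied, so nothing shorter exists. So d(J,H) = 2.

2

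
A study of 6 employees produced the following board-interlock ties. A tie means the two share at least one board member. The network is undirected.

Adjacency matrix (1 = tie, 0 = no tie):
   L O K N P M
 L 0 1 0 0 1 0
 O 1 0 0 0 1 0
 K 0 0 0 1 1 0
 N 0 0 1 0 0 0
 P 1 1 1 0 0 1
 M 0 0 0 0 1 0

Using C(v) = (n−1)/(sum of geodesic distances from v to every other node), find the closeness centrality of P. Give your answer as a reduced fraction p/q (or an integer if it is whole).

5/6

Distances from P: K:1, L:1, M:1, N:2, O:1. Sum = 6.
n = 6, so closeness = 5/6.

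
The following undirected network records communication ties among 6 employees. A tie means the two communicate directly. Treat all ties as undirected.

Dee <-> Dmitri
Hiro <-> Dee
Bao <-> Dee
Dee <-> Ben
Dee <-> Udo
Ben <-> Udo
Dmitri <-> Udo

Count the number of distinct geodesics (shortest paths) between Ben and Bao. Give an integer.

The shortest distance is 2, and the only length-2 path is Ben–Dee–Bao. So there is exactly 1 shortest path.

1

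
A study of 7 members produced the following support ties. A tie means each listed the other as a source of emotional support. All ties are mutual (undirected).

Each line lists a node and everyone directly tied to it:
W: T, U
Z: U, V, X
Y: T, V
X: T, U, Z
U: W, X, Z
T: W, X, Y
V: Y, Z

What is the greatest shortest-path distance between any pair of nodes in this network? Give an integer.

3

Eccentricity of each node (its greatest distance to any other): T:2, U:3, V:3, W:3, X:2, Y:3, Z:2.
The maximum eccentricity is 3, realized for instance by the pair Y–U via Y – V – Z – U. So the diameter is 3.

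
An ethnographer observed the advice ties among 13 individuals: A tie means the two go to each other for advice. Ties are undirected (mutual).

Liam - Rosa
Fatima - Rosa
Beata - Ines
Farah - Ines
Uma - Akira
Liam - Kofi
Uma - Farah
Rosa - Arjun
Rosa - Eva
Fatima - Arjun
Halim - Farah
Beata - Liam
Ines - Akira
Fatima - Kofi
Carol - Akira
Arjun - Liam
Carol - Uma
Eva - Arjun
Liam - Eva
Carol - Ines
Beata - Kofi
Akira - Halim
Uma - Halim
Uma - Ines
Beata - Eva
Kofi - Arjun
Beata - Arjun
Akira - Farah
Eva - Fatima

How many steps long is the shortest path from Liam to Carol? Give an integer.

3

One shortest route is Liam – Beata – Ines – Carol, which uses 3 edges, and at distance 2 from Liam we only reach {Fatima, Ines}, which does not include Carol. So d(Liam,Carol) = 3.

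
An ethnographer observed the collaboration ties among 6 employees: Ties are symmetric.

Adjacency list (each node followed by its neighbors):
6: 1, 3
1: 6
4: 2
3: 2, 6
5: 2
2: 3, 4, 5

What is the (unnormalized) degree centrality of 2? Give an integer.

2 is directly tied to 3, 4, and 5. That is 3 neighbors, so the degree of 2 is 3.

3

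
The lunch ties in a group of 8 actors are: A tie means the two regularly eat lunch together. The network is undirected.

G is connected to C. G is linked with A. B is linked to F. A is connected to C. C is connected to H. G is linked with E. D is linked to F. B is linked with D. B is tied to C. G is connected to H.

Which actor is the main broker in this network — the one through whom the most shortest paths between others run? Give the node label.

Unnormalized betweenness of each node: A:0, B:10, C:25/2, D:0, E:0, F:0, G:13/2, H:0.
C has the largest value, 25/2, making it the main broker — the node through which the most shortest paths run.

C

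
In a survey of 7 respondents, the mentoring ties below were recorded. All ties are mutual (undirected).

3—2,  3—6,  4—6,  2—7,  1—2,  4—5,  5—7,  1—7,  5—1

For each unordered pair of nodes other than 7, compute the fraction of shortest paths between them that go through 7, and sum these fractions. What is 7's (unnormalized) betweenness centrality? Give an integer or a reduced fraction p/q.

Pairs whose geodesics pass through 7 — 3–5: 1/3; 2–5: 1/2; 2–4: 1/3.
All other pairs contribute 0.
Summing the contributions gives betweenness(7) = 7/6.

7/6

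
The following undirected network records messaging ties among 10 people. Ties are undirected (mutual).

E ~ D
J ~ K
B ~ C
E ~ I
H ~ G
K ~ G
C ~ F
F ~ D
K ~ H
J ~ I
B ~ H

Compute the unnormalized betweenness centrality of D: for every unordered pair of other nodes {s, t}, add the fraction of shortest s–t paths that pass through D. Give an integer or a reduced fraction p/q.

Pairs whose geodesics pass through D — E–B: 1; E–C: 1; E–F: 1; I–C: 1; I–F: 1; J–F: 1.
All other pairs contribute 0.
Summing the contributions gives betweenness(D) = 6.

6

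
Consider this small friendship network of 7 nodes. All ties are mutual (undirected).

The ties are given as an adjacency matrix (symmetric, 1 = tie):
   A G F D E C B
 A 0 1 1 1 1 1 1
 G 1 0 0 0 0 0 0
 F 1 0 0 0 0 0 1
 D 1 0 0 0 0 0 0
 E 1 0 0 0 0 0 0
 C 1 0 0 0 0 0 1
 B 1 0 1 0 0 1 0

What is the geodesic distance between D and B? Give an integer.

2

One shortest route is D – A – B, which uses 2 edges, and D and B are not directly tied, so nothing shorter exists. So d(D,B) = 2.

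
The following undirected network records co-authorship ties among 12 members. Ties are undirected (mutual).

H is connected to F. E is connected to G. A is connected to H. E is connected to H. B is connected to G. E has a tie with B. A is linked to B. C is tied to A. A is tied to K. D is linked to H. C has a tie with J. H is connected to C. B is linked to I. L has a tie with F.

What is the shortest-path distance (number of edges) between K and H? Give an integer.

2

One shortest route is K – A – H, which uses 2 edges, and K and H are not directly tied, so nothing shorter exists. So d(K,H) = 2.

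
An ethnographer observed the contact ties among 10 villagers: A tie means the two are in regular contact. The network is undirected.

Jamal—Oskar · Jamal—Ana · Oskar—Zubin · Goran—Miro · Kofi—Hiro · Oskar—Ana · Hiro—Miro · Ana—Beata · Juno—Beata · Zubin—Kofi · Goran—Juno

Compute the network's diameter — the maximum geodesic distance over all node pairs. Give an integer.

5

Eccentricity of each node (its greatest distance to any other): Ana:4, Beata:4, Goran:4, Hiro:4, Jamal:5, Juno:4, Kofi:4, Miro:5, Oskar:4, Zubin:4.
The maximum eccentricity is 5, realized for instance by the pair Miro–Jamal via Miro – Hiro – Kofi – Zubin – Oskar – Jamal. So the diameter is 5.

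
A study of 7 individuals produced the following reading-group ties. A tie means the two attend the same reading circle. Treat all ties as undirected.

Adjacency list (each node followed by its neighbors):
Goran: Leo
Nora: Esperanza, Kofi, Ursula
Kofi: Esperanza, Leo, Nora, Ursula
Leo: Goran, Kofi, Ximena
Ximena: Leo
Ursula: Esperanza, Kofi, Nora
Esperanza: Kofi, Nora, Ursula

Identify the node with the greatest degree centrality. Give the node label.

Kofi

Degrees — Esperanza:3, Goran:1, Kofi:4, Leo:3, Nora:3, Ursula:3, Ximena:1.
The maximum is 4, attained only by Kofi.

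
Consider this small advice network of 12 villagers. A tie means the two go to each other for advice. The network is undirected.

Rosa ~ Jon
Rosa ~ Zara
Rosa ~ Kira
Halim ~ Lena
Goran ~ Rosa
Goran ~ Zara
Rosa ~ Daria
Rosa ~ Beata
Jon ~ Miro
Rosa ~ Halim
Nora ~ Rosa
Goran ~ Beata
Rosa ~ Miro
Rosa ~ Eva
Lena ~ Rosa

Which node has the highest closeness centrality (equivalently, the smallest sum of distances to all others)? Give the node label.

Rosa

Farness (sum of distances to all others) for each node — Beata:20, Daria:21, Eva:21, Goran:19, Halim:20, Jon:20, Kira:21, Lena:20, Miro:20, Nora:21, Rosa:11, Zara:20.
The smallest farness is 11, for Rosa, so Rosa has the highest closeness.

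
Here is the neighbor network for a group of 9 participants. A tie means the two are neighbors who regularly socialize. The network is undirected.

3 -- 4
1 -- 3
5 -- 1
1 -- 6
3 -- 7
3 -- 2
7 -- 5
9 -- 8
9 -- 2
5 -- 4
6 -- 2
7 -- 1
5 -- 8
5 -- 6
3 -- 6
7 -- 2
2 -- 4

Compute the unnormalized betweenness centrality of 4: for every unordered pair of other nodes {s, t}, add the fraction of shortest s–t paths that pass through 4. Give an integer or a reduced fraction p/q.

47/60

Pairs whose geodesics pass through 4 — 5–2: 1/3; 5–3: 1/4; 3–8: 1/5.
All other pairs contribute 0.
Summing the contributions gives betweenness(4) = 47/60.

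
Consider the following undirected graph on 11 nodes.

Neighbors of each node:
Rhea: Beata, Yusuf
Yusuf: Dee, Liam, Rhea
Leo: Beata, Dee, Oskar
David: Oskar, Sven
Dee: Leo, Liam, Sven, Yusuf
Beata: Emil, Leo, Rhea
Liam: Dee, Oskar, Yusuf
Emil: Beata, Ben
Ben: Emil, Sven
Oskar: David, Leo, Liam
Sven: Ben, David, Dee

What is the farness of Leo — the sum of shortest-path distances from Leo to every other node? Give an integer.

Distances from Leo: Beata:1, Ben:3, David:2, Dee:1, Emil:2, Liam:2, Oskar:1, Rhea:2, Sven:2, Yusuf:2.
Sum = 1 + 3 + 2 + 1 + 2 + 2 + 1 + 2 + 2 + 2 = 18.

18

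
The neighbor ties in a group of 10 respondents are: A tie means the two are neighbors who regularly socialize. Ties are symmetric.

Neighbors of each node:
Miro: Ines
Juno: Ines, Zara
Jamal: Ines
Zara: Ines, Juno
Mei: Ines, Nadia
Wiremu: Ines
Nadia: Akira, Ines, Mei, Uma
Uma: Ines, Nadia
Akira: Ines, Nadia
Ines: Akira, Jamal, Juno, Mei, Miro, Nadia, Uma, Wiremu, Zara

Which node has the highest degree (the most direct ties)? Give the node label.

Degrees — Akira:2, Ines:9, Jamal:1, Juno:2, Mei:2, Miro:1, Nadia:4, Uma:2, Wiremu:1, Zara:2.
The maximum is 9, attained only by Ines.

Ines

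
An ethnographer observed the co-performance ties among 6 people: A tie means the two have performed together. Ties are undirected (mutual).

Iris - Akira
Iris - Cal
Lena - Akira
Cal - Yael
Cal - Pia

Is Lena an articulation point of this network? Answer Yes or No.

Even without Lena, every remaining node can still reach every other (the residual graph is connected), so Lena is not a cut vertex.

No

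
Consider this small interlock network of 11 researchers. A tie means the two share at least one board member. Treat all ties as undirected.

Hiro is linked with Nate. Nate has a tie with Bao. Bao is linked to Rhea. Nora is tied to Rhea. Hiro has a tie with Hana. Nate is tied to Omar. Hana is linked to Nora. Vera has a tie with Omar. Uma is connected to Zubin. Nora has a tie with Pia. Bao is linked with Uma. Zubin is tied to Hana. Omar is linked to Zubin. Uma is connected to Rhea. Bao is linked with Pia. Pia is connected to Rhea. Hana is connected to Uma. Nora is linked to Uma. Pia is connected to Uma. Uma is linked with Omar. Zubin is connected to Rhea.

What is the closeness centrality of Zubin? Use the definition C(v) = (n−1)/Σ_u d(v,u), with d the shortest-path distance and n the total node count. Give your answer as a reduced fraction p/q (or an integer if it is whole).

Distances from Zubin: Bao:2, Hana:1, Hiro:2, Nate:2, Nora:2, Omar:1, Pia:2, Rhea:1, Uma:1, Vera:2. Sum = 16.
n = 11, so closeness = 10/16 = 5/8.

5/8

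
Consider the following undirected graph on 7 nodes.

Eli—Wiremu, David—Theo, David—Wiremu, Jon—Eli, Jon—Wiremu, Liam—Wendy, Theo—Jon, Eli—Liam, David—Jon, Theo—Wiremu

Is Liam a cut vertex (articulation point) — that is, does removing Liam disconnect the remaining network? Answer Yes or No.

Yes

Removing Liam leaves {David, Eli, Jon, Theo, and Wiremu} with no path to {Wendy}, so the network splits into 2 components. Liam is a cut vertex.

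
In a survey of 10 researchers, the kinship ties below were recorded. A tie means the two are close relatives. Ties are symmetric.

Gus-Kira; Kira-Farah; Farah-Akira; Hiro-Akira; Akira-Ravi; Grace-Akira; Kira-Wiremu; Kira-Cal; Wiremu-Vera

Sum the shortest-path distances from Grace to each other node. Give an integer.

Distances from Grace: Akira:1, Cal:4, Farah:2, Gus:4, Hiro:2, Kira:3, Ravi:2, Vera:5, Wiremu:4.
Sum = 1 + 4 + 2 + 4 + 2 + 3 + 2 + 5 + 4 = 27.

27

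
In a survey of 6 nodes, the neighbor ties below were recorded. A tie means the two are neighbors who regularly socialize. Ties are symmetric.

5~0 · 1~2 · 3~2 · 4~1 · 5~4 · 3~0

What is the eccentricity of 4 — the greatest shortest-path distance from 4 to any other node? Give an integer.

3

Distances from 4: 0:2, 1:1, 2:2, 3:3, 5:1.
The largest is 3 (to 3), so the eccentricity of 4 is 3.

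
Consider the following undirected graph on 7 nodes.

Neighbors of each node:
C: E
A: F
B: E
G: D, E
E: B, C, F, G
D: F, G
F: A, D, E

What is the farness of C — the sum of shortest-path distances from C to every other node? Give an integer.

Distances from C: A:3, B:2, D:3, E:1, F:2, G:2.
Sum = 3 + 2 + 3 + 1 + 2 + 2 = 13.

13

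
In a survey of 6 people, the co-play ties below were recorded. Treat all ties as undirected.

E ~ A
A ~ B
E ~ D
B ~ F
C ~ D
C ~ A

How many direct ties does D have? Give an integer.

D is directly tied to C and E. That is 2 neighbors, so the degree of D is 2.

2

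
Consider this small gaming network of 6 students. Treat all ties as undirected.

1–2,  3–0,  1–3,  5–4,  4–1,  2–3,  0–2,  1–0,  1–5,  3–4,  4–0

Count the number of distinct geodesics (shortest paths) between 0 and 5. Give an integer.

The shortest distance is 2. The length-2 paths are: 0–1–5; 0–4–5.
That gives 2 distinct shortest paths.

2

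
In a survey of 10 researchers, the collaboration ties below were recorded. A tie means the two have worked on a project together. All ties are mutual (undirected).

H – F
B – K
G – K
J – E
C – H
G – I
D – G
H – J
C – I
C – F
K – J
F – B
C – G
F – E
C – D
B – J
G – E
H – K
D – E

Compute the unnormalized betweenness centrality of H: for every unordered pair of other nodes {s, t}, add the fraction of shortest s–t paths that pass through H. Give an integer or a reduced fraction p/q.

Pairs whose geodesics pass through H — J–F: 1/3; J–I: 1/3; J–C: 1; F–K: 1/2; C–K: 1/2.
All other pairs contribute 0.
Summing the contributions gives betweenness(H) = 8/3.

8/3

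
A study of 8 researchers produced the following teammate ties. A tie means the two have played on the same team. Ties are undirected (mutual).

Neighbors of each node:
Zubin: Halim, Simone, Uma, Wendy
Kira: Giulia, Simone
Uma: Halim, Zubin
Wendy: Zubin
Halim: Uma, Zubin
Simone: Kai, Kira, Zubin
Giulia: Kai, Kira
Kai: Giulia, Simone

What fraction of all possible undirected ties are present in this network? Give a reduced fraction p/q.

9/28

There are 9 edges and 8 nodes, so the maximum possible is C(8,2) = 28.
Density = 9/28.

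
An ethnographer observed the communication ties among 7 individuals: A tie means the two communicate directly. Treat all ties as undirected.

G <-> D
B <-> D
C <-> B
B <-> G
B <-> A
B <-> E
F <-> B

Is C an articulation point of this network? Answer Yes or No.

Even without C, every remaining node can still reach every other (the residual graph is connected), so C is not a cut vertex.

No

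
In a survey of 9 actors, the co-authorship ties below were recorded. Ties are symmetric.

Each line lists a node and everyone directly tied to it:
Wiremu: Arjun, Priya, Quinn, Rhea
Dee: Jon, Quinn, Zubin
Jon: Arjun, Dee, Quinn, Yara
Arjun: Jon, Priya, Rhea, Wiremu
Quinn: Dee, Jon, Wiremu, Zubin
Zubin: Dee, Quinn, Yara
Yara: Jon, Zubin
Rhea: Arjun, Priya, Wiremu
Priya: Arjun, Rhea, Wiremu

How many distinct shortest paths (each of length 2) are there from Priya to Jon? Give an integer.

1

The shortest distance is 2, and the only length-2 path is Priya–Arjun–Jon. So there is exactly 1 shortest path.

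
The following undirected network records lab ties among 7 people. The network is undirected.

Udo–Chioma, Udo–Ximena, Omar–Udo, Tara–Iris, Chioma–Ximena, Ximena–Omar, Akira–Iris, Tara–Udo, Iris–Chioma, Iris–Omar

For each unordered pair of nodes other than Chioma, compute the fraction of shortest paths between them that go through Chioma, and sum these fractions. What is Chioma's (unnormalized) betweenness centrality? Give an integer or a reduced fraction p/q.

Pairs whose geodesics pass through Chioma — Ximena–Iris: 1/2; Ximena–Akira: 1/2; Udo–Iris: 1/3; Udo–Akira: 1/3.
All other pairs contribute 0.
Summing the contributions gives betweenness(Chioma) = 5/3.

5/3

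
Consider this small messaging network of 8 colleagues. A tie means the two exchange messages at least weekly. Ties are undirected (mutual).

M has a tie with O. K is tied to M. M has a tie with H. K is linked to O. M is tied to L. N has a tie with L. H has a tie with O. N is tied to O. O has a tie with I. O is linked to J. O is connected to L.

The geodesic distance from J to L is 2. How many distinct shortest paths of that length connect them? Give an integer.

1

The shortest distance is 2, and the only length-2 path is J–O–L. So there is exactly 1 shortest path.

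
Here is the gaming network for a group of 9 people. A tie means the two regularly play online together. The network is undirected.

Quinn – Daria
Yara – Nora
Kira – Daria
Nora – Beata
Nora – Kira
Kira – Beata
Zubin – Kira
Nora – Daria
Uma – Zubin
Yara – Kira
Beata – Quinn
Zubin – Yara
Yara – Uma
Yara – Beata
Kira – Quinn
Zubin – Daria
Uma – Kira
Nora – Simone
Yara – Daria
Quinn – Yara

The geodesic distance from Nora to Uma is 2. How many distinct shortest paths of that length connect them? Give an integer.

2

The shortest distance is 2. The length-2 paths are: Nora–Kira–Uma; Nora–Yara–Uma.
That gives 2 distinct shortest paths.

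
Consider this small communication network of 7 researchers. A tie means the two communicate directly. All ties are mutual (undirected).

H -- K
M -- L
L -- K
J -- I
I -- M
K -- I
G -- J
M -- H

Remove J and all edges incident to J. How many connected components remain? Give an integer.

2

Without J, the remaining ties split the others into: {H, I, K, L, M}; {G}.
That's 2 separate components.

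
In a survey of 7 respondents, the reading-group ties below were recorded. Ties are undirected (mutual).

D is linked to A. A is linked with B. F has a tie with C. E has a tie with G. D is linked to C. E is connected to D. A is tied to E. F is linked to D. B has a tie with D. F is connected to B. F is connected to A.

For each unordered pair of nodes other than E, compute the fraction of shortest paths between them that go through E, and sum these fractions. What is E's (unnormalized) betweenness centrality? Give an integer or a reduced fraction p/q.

Pairs whose geodesics pass through E — G–D: 1; G–F: 2/2; G–B: 2/2; G–C: 1; G–A: 1.
All other pairs contribute 0.
Summing the contributions gives betweenness(E) = 5.

5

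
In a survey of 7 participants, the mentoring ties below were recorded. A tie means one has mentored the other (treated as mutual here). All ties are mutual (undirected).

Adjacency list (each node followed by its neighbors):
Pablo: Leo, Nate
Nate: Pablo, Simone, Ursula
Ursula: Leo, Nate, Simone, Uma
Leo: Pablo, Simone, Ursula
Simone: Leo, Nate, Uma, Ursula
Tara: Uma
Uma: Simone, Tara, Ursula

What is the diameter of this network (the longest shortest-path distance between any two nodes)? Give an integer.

Eccentricity of each node (its greatest distance to any other): Leo:3, Nate:3, Pablo:4, Simone:2, Tara:4, Uma:3, Ursula:2.
The maximum eccentricity is 4, realized for instance by the pair Pablo–Tara via Pablo – Nate – Ursula – Uma – Tara. So the diameter is 4.

4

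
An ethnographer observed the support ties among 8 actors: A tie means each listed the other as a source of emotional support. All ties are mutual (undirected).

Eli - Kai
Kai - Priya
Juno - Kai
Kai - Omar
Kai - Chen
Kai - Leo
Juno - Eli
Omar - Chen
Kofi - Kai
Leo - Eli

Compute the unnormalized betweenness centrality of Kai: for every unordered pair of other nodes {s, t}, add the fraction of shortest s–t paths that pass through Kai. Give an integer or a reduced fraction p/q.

35/2

Pairs whose geodesics pass through Kai — Juno–Chen: 1; Juno–Priya: 1; Juno–Omar: 1; Juno–Leo: 1/2; Juno–Kofi: 1; Chen–Priya: 1; Chen–Leo: 1; Chen–Eli: 1; Chen–Kofi: 1; Priya–Omar: 1; Priya–Leo: 1; Priya–Eli: 1; Priya–Kofi: 1; Omar–Leo: 1 … (+4 more pairs).
All other pairs contribute 0.
Summing the contributions gives betweenness(Kai) = 35/2.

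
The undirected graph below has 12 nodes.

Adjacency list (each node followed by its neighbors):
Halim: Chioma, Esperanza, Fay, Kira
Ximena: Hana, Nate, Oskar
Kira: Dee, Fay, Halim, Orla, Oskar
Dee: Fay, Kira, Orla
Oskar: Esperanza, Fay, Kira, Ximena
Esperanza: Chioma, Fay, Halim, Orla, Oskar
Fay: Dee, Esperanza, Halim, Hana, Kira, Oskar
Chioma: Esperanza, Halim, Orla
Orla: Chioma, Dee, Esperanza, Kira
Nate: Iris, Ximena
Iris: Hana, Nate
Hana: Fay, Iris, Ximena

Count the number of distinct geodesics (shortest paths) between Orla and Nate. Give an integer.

2

The shortest distance is 4. The length-4 paths are: Orla–Esperanza–Oskar–Ximena–Nate; Orla–Kira–Oskar–Ximena–Nate.
That gives 2 distinct shortest paths.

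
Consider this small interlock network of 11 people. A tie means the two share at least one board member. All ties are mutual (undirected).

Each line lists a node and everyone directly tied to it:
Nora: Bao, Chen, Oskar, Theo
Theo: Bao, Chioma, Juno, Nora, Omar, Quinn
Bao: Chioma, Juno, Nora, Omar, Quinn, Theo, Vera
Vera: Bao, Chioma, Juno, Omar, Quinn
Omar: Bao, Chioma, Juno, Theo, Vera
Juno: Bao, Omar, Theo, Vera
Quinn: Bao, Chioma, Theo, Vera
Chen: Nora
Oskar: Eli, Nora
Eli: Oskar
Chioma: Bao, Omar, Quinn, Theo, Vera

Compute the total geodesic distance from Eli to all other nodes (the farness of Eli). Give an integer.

32

Distances from Eli: Bao:3, Chen:3, Chioma:4, Juno:4, Nora:2, Omar:4, Oskar:1, Quinn:4, Theo:3, Vera:4.
Sum = 3 + 3 + 4 + 4 + 2 + 4 + 1 + 4 + 3 + 4 = 32.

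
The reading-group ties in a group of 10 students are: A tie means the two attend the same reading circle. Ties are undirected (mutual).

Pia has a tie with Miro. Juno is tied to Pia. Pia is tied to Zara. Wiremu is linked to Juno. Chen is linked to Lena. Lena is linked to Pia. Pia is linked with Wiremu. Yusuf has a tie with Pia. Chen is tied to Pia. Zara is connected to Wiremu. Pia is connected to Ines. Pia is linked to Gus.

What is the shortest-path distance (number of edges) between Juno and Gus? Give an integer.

One shortest route is Juno – Pia – Gus, which uses 2 edges, and Juno and Gus are not directly tied, so nothing shorter exists. So d(Juno,Gus) = 2.

2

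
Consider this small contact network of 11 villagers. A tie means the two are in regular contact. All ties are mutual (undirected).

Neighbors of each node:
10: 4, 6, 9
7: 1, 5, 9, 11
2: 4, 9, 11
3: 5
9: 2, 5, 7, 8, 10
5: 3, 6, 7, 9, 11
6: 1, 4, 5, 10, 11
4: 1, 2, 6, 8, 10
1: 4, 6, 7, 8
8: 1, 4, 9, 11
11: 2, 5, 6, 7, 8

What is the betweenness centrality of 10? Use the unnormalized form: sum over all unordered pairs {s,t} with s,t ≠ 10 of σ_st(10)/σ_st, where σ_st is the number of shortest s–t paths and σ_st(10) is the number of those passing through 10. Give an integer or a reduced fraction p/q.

5/6

Pairs whose geodesics pass through 10 — 6–9: 1/2; 4–9: 1/3.
All other pairs contribute 0.
Summing the contributions gives betweenness(10) = 5/6.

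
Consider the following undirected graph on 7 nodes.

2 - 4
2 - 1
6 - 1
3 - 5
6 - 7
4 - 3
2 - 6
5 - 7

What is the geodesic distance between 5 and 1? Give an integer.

3

One shortest route is 5 – 7 – 6 – 1, which uses 3 edges, and at distance 2 from 5 we only reach {4, 6}, which does not include 1. So d(5,1) = 3.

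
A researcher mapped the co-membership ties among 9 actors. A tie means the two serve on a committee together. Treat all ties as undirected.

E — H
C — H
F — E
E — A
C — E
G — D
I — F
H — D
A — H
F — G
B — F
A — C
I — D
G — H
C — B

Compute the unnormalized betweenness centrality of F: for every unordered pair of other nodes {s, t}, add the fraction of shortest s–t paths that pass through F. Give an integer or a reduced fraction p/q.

19/3

Pairs whose geodesics pass through F — C–I: 2/3; D–B: 2/3; G–I: 1/2; G–E: 1/2; G–B: 1; A–I: 1/2; I–E: 1; I–B: 1; E–B: 1/2.
All other pairs contribute 0.
Summing the contributions gives betweenness(F) = 19/3.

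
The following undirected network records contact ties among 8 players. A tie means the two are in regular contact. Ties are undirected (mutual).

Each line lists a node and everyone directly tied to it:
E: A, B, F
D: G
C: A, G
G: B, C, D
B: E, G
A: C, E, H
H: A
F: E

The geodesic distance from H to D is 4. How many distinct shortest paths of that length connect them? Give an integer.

The shortest distance is 4, and the only length-4 path is H–A–C–G–D. So there is exactly 1 shortest path.

1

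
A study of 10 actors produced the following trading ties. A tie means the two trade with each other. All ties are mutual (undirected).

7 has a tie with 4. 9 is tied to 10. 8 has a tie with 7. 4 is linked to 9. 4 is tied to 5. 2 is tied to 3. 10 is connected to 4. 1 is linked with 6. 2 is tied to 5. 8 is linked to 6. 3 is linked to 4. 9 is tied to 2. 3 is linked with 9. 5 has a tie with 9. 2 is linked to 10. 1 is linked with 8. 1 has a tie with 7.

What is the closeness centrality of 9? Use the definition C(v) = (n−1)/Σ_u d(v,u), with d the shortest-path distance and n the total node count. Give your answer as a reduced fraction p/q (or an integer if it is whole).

Distances from 9: 1:3, 2:1, 3:1, 4:1, 5:1, 6:4, 7:2, 8:3, 10:1. Sum = 17.
n = 10, so closeness = 9/17.

9/17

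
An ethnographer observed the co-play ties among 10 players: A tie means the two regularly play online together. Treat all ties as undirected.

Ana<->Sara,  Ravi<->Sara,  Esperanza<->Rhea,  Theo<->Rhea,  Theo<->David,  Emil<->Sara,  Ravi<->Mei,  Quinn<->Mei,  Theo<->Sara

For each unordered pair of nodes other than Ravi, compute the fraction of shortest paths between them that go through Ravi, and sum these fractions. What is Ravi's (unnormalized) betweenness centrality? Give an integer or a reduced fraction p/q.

14

Pairs whose geodesics pass through Ravi — David–Mei: 1; David–Quinn: 1; Mei–Theo: 1; Mei–Emil: 1; Mei–Esperanza: 1; Mei–Ana: 1; Mei–Rhea: 1; Mei–Sara: 1; Theo–Quinn: 1; Quinn–Emil: 1; Quinn–Esperanza: 1; Quinn–Ana: 1; Quinn–Rhea: 1; Quinn–Sara: 1.
All other pairs contribute 0.
Summing the contributions gives betweenness(Ravi) = 14.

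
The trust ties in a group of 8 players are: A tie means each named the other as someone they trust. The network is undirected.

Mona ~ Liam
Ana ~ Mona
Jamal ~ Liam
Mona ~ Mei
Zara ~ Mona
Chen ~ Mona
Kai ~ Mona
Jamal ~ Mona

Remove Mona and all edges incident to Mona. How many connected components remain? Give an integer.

6

Without Mona, the remaining ties split the others into: {Jamal, Liam}; {Mei}; {Ana}; {Chen}; {Zara}; {Kai}.
That's 6 separate components.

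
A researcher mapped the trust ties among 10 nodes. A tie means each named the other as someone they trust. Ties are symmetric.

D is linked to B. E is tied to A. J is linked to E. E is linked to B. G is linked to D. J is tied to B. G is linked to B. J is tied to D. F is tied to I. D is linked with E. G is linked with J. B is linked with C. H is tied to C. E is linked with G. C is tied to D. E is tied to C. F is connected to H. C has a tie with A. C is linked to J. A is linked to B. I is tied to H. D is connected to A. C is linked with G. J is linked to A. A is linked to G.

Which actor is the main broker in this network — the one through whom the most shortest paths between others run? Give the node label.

C

Unnormalized betweenness of each node: A:0, B:0, C:18, D:0, E:0, F:0, G:0, H:14, I:0, J:0.
C has the largest value, 18, making it the main broker — the node through which the most shortest paths run.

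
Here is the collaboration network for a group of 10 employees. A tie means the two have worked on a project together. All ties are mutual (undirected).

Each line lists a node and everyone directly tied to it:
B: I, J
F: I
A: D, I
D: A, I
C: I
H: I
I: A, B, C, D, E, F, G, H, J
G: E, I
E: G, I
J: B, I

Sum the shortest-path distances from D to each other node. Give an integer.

16

Distances from D: A:1, B:2, C:2, E:2, F:2, G:2, H:2, I:1, J:2.
Sum = 1 + 2 + 2 + 2 + 2 + 2 + 2 + 1 + 2 = 16.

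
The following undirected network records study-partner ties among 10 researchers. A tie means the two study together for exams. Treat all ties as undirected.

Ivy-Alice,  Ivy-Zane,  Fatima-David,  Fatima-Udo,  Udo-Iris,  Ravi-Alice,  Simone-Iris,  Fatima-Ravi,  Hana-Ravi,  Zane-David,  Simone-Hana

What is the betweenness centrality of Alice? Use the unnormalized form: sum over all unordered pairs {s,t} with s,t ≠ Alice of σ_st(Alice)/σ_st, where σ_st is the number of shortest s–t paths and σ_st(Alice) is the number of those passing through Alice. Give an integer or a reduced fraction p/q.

Pairs whose geodesics pass through Alice — Ivy–Ravi: 1; Ivy–Hana: 1; Ivy–Simone: 1; Ivy–Iris: 2/3; Ivy–Udo: 1/2; Ivy–Fatima: 1/2; Ravi–Zane: 1/2; Hana–Zane: 1/2; Simone–Zane: 1/3.
All other pairs contribute 0.
Summing the contributions gives betweenness(Alice) = 6.

6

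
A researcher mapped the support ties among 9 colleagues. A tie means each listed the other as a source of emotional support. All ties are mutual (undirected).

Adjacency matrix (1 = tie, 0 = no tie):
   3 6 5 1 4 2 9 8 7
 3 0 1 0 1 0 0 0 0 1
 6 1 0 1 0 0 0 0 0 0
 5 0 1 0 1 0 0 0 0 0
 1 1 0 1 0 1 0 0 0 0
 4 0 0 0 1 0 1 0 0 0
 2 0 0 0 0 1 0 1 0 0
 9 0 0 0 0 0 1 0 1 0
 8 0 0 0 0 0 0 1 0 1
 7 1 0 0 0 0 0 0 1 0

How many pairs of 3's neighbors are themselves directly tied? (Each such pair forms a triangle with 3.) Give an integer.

0

3's neighbors are 1, 6, and 7, but none of them are tied to each other, so no triangle contains 3.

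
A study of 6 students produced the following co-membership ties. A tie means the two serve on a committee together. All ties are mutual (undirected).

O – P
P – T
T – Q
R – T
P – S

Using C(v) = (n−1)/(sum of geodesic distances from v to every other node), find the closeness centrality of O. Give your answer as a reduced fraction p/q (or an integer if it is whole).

Distances from O: P:1, Q:3, R:3, S:2, T:2. Sum = 11.
n = 6, so closeness = 5/11.

5/11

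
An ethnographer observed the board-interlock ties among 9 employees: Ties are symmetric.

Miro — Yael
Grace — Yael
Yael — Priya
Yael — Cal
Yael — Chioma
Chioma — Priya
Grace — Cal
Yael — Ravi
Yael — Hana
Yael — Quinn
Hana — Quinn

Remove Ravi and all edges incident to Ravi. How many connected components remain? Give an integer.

Ravi's neighbors (Yael) remain reachable from one another through other ties, so the rest of the network stays in one piece.

1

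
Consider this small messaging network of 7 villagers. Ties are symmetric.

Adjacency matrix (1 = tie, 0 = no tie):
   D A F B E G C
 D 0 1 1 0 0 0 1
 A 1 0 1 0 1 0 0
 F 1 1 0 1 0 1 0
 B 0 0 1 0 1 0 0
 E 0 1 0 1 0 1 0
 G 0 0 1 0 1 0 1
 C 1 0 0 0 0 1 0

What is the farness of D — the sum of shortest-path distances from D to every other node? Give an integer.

Distances from D: A:1, B:2, C:1, E:2, F:1, G:2.
Sum = 1 + 2 + 1 + 2 + 1 + 2 = 9.

9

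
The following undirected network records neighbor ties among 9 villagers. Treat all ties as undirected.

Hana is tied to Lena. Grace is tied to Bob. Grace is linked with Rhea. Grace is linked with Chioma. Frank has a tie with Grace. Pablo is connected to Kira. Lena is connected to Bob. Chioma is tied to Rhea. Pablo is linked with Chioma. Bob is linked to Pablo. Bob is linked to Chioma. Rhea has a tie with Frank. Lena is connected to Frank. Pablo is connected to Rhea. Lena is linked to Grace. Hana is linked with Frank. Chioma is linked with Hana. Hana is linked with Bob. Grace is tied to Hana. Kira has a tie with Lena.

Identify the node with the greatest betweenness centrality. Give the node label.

Unnormalized betweenness of each node: Bob:5/3, Chioma:3/2, Frank:5/6, Grace:13/6, Hana:1, Kira:1/2, Lena:23/6, Pablo:17/6, Rhea:5/3.
Lena has the largest value, 23/6, making it the main broker — the node through which the most shortest paths run.

Lena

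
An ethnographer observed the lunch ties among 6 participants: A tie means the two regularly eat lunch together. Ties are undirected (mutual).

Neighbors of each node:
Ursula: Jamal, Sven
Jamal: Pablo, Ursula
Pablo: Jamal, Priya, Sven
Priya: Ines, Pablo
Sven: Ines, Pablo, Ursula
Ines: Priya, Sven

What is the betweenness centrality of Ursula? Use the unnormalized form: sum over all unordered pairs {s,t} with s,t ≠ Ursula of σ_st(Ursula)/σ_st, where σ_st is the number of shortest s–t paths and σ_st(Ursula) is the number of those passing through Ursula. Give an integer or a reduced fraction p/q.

Pairs whose geodesics pass through Ursula — Ines–Jamal: 1/3; Sven–Jamal: 1/2.
All other pairs contribute 0.
Summing the contributions gives betweenness(Ursula) = 5/6.

5/6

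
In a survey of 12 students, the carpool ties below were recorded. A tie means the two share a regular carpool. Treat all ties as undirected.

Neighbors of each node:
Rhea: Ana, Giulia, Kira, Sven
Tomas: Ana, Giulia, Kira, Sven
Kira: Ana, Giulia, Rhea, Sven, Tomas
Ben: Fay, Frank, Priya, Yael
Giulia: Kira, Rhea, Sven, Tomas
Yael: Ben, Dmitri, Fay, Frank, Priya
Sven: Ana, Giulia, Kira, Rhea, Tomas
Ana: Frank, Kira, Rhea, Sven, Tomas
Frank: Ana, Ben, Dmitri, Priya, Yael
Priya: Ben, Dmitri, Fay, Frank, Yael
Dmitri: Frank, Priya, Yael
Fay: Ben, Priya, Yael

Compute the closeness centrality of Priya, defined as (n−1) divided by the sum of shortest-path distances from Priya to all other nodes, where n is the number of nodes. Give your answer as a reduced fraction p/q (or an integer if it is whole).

11/23

Distances from Priya: Ana:2, Ben:1, Dmitri:1, Fay:1, Frank:1, Giulia:4, Kira:3, Rhea:3, Sven:3, Tomas:3, Yael:1. Sum = 23.
n = 12, so closeness = 11/23.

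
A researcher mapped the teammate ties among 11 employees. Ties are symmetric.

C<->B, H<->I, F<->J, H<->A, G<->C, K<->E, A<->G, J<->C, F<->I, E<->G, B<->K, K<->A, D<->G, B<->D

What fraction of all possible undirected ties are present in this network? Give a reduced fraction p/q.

There are 14 edges and 11 nodes, so the maximum possible is C(11,2) = 55.
Density = 14/55.

14/55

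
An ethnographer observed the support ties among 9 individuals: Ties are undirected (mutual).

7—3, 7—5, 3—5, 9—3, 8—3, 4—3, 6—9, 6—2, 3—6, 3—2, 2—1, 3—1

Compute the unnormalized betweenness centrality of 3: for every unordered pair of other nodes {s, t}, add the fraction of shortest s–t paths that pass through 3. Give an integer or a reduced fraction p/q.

23

Pairs whose geodesics pass through 3 — 9–1: 1; 9–5: 1; 9–2: 1/2; 9–7: 1; 9–4: 1; 9–8: 1; 1–5: 1; 1–7: 1; 1–6: 1/2; 1–4: 1; 1–8: 1; 5–2: 1; 5–6: 1; 5–4: 1 … (+10 more pairs).
All other pairs contribute 0.
Summing the contributions gives betweenness(3) = 23.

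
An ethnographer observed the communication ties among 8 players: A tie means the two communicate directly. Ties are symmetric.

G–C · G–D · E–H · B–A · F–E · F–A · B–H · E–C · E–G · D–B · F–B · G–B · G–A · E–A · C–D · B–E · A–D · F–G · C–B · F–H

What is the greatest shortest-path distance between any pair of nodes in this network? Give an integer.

2

Eccentricity of each node (its greatest distance to any other): A:2, B:1, C:2, D:2, E:2, F:2, G:2, H:2.
The maximum eccentricity is 2, realized for instance by the pair E–D via E – B – D. So the diameter is 2.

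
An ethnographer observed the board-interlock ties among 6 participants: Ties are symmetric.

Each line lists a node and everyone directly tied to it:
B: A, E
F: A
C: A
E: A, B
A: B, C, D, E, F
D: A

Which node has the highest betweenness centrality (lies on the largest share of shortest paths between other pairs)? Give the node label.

Unnormalized betweenness of each node: A:9, B:0, C:0, D:0, E:0, F:0.
A has the largest value, 9, making it the main broker — the node through which the most shortest paths run.

A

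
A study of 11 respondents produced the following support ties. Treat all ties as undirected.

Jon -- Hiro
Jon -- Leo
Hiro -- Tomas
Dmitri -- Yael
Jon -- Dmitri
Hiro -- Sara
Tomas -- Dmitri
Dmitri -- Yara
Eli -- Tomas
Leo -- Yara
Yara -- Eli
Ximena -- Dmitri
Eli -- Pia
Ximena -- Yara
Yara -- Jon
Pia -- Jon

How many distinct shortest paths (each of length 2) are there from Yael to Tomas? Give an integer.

1

The shortest distance is 2, and the only length-2 path is Yael–Dmitri–Tomas. So there is exactly 1 shortest path.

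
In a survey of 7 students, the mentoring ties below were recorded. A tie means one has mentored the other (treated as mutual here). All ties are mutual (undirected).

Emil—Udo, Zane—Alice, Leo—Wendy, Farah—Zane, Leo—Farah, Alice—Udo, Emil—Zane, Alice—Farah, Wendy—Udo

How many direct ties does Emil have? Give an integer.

2

Emil is directly tied to Udo and Zane. That is 2 neighbors, so the degree of Emil is 2.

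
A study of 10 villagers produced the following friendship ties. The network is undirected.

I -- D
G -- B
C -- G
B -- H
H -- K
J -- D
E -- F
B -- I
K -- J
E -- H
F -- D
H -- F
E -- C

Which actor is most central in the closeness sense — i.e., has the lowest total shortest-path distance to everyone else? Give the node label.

H

Farness (sum of distances to all others) for each node — B:16, C:21, D:17, E:17, F:16, G:21, H:14, I:19, J:22, K:19.
The smallest farness is 14, for H, so H has the highest closeness.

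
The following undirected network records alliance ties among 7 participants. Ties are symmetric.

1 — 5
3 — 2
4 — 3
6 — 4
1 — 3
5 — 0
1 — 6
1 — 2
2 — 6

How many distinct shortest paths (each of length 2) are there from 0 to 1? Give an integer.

The shortest distance is 2, and the only length-2 path is 0–5–1. So there is exactly 1 shortest path.

1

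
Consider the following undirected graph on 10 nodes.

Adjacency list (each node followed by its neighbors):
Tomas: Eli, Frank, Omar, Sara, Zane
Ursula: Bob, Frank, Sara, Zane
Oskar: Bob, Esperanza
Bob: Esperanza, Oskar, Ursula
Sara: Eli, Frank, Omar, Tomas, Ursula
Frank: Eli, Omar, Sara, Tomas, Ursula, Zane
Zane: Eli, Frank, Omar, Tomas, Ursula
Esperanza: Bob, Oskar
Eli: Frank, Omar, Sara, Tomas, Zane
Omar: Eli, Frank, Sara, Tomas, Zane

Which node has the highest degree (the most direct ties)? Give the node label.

Frank

Degrees — Bob:3, Eli:5, Esperanza:2, Frank:6, Omar:5, Oskar:2, Sara:5, Tomas:5, Ursula:4, Zane:5.
The maximum is 6, attained only by Frank.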